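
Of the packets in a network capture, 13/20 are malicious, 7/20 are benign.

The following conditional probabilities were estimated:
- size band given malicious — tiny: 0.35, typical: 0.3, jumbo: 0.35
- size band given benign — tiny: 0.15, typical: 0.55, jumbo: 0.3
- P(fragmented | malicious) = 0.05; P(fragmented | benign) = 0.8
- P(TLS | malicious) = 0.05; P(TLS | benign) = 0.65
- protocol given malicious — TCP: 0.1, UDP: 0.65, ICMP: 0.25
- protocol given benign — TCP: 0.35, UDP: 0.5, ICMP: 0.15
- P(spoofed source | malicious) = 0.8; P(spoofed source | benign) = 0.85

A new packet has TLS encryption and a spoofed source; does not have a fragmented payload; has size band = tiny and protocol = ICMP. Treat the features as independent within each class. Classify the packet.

malicious

malicious: 0.65 × 0.35 × (1−0.05) × 0.05 × 0.25 × 0.8 = 0.00216125
benign: 0.35 × 0.15 × (1−0.8) × 0.65 × 0.15 × 0.85 = 0.0008701875
Highest score → malicious.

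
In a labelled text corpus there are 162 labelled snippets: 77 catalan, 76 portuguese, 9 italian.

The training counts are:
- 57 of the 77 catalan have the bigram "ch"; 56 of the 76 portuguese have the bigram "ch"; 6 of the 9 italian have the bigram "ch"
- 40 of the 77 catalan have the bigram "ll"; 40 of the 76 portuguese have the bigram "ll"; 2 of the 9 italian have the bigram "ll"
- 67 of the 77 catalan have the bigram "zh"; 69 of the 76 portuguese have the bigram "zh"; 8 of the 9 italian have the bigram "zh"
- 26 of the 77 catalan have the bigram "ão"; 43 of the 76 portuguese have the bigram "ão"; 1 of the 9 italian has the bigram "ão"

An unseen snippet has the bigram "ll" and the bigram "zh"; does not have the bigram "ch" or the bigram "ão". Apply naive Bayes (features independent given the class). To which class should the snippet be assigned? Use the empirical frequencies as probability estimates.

catalan: (77/162) × (20/77) × (40/77) × (67/77) × (51/77) ≈ 0.0369613
portuguese: (76/162) × (20/76) × (40/76) × (69/76) × (33/76) ≈ 0.0256152
italian: (9/162) × (3/9) × (2/9) × (8/9) × (8/9) ≈ 0.00325154
Highest score → catalan.

catalan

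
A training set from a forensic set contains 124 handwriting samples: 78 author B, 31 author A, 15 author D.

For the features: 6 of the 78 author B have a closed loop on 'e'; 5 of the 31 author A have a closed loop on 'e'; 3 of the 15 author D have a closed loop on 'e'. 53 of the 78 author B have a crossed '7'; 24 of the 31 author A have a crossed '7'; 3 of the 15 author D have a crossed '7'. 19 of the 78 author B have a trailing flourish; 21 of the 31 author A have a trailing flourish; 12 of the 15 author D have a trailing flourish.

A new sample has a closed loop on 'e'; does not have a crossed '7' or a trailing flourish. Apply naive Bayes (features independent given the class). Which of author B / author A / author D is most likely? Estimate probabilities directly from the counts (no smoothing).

author B

author B: (78/124) × (6/78) × (25/78) × (59/78) ≈ 0.0117309
author A: (31/124) × (5/31) × (7/31) × (10/31) ≈ 0.00293713
author D: (15/124) × (3/15) × (12/15) × (3/15) ≈ 0.00387097
Highest score → author B.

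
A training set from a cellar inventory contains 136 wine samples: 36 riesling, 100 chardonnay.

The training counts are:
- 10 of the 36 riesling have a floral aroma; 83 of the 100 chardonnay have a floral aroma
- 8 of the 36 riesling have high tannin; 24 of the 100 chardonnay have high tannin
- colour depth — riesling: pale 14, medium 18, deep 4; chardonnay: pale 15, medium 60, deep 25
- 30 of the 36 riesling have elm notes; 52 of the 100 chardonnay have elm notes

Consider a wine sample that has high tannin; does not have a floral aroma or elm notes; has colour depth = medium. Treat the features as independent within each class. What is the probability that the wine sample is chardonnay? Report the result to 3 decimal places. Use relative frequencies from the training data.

0.709

riesling: (36/136) × (26/36) × (8/36) × (18/36) × (6/36) ≈ 0.00354031
chardonnay: (100/136) × (17/100) × (24/100) × (60/100) × (48/100) = 0.00864
P(chardonnay | x) = 0.00864 / 0.01218031 ≈ 0.709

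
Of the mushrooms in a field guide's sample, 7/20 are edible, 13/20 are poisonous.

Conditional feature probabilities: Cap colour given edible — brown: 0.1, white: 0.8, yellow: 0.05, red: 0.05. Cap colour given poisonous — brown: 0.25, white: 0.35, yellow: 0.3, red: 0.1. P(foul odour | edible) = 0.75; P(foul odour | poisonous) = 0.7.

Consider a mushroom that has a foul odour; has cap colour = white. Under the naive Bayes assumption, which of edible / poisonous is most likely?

edible: 0.35 × 0.8 × 0.75 = 0.21
poisonous: 0.65 × 0.35 × 0.7 = 0.15925
Highest score → edible.

edible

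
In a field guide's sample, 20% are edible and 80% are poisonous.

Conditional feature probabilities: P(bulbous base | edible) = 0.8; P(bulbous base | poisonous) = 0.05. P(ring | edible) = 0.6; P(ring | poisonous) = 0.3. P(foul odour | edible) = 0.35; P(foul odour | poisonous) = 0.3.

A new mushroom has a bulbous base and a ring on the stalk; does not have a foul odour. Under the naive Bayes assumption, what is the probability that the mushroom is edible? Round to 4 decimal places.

0.8814

edible: 0.2 × 0.8 × 0.6 × (1−0.35) = 0.0624
poisonous: 0.8 × 0.05 × 0.3 × (1−0.3) = 0.0084
P(edible | x) = 0.0624 / 0.0708 ≈ 0.8814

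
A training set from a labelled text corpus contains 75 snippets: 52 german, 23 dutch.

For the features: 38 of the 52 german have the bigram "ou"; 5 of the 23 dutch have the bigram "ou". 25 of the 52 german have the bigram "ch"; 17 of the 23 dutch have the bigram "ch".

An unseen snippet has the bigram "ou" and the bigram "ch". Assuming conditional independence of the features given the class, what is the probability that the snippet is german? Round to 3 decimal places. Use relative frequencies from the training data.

german: (52/75) × (38/52) × (25/52) ≈ 0.24359
dutch: (23/75) × (5/23) × (17/23) ≈ 0.0492754
P(german | x) = 0.24359 / 0.2928654 ≈ 0.832

0.832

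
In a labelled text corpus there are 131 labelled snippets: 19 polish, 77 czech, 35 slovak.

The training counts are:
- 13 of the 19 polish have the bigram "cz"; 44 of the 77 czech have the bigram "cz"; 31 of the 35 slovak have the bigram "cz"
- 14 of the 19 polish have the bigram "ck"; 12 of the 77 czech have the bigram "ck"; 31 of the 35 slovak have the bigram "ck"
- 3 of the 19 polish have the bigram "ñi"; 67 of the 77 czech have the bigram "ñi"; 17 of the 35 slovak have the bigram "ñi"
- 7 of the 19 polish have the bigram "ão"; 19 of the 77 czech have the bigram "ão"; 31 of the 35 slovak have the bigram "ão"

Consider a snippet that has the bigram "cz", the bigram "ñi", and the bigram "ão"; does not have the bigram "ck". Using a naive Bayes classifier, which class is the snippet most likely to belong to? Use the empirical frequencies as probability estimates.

czech

polish: (19/131) × (13/19) × (5/19) × (3/19) × (7/19) ≈ 0.00151915
czech: (77/131) × (44/77) × (65/77) × (67/77) × (19/77) ≈ 0.0608767
slovak: (35/131) × (31/35) × (4/35) × (17/35) × (31/35) ≈ 0.0116347
Highest score → czech.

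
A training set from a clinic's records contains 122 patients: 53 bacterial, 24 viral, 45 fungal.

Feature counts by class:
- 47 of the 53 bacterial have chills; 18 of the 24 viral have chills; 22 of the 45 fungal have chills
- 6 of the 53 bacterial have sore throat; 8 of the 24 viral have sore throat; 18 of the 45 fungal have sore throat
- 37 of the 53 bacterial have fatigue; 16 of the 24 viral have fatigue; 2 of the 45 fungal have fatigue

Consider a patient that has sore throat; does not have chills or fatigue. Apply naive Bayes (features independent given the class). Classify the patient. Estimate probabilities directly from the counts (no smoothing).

fungal

bacterial: (53/122) × (6/53) × (6/53) × (16/53) ≈ 0.00168078
viral: (24/122) × (6/24) × (8/24) × (8/24) ≈ 0.00546448
fungal: (45/122) × (23/45) × (18/45) × (43/45) ≈ 0.0720583
Highest score → fungal.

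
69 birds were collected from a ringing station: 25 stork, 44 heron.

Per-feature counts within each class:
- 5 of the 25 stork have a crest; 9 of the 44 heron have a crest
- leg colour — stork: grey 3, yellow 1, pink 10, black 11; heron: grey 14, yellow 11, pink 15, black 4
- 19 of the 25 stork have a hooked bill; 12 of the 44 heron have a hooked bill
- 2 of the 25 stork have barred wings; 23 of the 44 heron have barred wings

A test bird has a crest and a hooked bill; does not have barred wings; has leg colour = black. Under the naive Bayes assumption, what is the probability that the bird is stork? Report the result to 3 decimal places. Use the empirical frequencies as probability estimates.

0.935

stork: (25/69) × (5/25) × (11/25) × (19/25) × (23/25) ≈ 0.0222933
heron: (44/69) × (9/44) × (4/44) × (12/44) × (21/44) ≈ 0.00154346
P(stork | x) = 0.0222933 / 0.02383676 ≈ 0.935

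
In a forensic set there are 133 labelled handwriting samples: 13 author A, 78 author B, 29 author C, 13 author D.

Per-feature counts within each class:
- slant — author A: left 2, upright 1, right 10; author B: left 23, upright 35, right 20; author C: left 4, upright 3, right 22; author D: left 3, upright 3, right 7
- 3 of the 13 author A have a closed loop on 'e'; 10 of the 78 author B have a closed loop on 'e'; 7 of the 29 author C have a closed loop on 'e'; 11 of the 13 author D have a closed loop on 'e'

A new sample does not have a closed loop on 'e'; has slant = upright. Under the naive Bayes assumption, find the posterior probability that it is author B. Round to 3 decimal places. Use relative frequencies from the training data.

0.897

author A: (13/133) × (1/13) × (10/13) ≈ 0.00578369
author B: (78/133) × (35/78) × (68/78) ≈ 0.22942
author C: (29/133) × (3/29) × (22/29) ≈ 0.0171117
author D: (13/133) × (3/13) × (2/13) ≈ 0.00347021
P(author B | x) = 0.22942 / 0.2557856 ≈ 0.897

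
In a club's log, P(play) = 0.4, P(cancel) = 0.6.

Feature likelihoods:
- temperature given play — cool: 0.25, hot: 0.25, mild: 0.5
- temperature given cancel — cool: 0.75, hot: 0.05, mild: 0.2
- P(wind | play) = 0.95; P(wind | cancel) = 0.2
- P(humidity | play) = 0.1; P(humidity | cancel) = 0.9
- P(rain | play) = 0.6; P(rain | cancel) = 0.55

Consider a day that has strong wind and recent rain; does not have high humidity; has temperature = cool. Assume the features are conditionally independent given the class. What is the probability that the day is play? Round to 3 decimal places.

0.912

play: 0.4 × 0.25 × 0.95 × (1−0.1) × 0.6 = 0.0513
cancel: 0.6 × 0.75 × 0.2 × (1−0.9) × 0.55 = 0.00495
P(play | x) = 0.0513 / 0.05625 ≈ 0.912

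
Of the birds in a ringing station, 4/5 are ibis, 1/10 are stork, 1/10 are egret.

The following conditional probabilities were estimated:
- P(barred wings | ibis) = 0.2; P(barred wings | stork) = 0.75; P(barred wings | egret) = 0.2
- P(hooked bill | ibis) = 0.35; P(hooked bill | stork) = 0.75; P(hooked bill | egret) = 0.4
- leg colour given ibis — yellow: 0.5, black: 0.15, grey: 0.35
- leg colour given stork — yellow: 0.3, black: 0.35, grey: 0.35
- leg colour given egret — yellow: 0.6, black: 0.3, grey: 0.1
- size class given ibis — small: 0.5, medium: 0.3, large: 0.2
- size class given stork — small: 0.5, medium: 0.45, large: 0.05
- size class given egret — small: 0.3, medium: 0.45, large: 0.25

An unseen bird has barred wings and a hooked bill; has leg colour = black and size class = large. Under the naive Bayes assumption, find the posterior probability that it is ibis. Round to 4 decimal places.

0.5146

ibis: 0.8 × 0.2 × 0.35 × 0.15 × 0.2 = 0.00168
stork: 0.1 × 0.75 × 0.75 × 0.35 × 0.05 = 0.000984375
egret: 0.1 × 0.2 × 0.4 × 0.3 × 0.25 = 0.0006
P(ibis | x) = 0.00168 / 0.003264375 ≈ 0.5146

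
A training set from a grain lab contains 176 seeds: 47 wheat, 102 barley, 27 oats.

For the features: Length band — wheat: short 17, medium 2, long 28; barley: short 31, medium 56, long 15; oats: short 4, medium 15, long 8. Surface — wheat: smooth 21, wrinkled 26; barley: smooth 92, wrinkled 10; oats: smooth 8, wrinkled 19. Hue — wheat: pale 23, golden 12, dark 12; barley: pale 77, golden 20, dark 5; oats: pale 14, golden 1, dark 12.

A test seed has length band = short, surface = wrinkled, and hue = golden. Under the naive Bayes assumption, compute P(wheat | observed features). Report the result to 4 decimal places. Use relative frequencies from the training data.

0.7742

wheat: (47/176) × (17/47) × (26/47) × (12/47) ≈ 0.0136425
barley: (102/176) × (31/102) × (10/102) × (20/102) ≈ 0.00338594
oats: (27/176) × (4/27) × (19/27) × (1/27) ≈ 0.000592343
P(wheat | x) = 0.0136425 / 0.017620783 ≈ 0.7742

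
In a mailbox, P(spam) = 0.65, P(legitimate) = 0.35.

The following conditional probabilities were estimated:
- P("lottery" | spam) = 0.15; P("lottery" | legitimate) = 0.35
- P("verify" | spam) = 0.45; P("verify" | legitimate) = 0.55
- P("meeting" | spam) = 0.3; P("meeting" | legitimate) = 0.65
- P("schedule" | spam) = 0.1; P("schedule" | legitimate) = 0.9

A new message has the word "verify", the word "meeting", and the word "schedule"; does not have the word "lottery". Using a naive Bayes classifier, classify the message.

spam: 0.65 × (1−0.15) × 0.45 × 0.3 × 0.1 = 0.00745875
legitimate: 0.35 × (1−0.35) × 0.55 × 0.65 × 0.9 = 0.073198125
Highest score → legitimate.

legitimate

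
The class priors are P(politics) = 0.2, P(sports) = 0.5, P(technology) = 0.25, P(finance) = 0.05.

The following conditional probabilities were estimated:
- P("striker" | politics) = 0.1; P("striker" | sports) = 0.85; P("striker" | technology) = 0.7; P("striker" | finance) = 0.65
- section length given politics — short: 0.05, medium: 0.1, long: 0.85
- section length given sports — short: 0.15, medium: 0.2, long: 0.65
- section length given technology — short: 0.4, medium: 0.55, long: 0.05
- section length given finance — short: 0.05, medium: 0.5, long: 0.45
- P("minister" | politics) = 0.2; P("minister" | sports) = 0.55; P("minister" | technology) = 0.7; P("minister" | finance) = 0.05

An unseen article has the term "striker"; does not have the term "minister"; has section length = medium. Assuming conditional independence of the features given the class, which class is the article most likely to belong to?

sports

politics: 0.2 × 0.1 × 0.1 × (1−0.2) = 0.0016
sports: 0.5 × 0.85 × 0.2 × (1−0.55) = 0.03825
technology: 0.25 × 0.7 × 0.55 × (1−0.7) = 0.028875
finance: 0.05 × 0.65 × 0.5 × (1−0.05) = 0.0154375
Highest score → sports.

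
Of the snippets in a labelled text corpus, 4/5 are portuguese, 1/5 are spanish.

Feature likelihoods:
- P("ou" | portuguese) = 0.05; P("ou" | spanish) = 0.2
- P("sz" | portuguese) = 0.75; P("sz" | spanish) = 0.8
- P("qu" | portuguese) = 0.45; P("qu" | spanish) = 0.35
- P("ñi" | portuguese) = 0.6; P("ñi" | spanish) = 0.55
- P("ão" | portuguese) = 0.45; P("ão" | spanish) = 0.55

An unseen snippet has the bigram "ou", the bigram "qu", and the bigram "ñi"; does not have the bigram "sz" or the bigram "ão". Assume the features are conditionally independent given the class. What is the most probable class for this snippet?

portuguese

portuguese: 0.8 × 0.05 × (1−0.75) × 0.45 × 0.6 × (1−0.45) = 0.001485
spanish: 0.2 × 0.2 × (1−0.8) × 0.35 × 0.55 × (1−0.55) = 0.000693
Highest score → portuguese.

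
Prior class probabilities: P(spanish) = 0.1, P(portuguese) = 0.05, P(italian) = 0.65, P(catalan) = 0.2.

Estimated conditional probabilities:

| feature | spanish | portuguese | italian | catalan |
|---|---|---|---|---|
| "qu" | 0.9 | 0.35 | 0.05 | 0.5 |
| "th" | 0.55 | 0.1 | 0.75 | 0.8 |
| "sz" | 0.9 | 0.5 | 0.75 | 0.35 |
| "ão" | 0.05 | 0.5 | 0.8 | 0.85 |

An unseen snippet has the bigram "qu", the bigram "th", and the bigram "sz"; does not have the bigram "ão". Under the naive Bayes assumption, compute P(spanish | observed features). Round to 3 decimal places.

0.836

spanish: 0.1 × 0.9 × 0.55 × 0.9 × (1−0.05) = 0.0423225
portuguese: 0.05 × 0.35 × 0.1 × 0.5 × (1−0.5) = 0.0004375
italian: 0.65 × 0.05 × 0.75 × 0.75 × (1−0.8) = 0.00365625
catalan: 0.2 × 0.5 × 0.8 × 0.35 × (1−0.85) = 0.0042
P(spanish | x) = 0.0423225 / 0.05061625 ≈ 0.836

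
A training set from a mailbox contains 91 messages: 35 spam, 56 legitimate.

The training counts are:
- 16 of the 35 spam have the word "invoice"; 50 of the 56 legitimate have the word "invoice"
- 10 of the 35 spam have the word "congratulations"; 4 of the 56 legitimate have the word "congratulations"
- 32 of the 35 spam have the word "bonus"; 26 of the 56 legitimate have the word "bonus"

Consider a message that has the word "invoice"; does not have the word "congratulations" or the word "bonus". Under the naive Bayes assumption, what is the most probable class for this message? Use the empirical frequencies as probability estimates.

legitimate

spam: (35/91) × (16/35) × (25/35) × (3/35) ≈ 0.0107647
legitimate: (56/91) × (50/56) × (52/56) × (30/56) ≈ 0.273324
Highest score → legitimate.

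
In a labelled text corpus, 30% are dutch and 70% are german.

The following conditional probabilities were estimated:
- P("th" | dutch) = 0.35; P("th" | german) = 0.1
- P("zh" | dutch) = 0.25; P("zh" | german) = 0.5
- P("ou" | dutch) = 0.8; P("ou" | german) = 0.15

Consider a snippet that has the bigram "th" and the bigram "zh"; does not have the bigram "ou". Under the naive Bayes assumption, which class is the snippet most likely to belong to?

german

dutch: 0.3 × 0.35 × 0.25 × (1−0.8) = 0.00525
german: 0.7 × 0.1 × 0.5 × (1−0.15) = 0.02975
Highest score → german.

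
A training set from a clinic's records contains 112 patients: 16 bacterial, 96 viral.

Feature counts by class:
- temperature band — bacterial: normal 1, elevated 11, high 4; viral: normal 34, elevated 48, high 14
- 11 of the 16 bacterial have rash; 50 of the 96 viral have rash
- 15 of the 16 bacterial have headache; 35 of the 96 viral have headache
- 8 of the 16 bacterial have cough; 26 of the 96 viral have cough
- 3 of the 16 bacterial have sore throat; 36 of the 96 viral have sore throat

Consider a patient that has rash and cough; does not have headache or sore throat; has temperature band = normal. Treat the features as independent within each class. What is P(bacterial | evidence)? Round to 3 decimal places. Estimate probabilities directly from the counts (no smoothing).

0.009

bacterial: (16/112) × (1/16) × (11/16) × (1/16) × (8/16) × (13/16) ≈ 0.000155858
viral: (96/112) × (34/96) × (50/96) × (61/96) × (26/96) × (60/96) ≈ 0.0170059
P(bacterial | x) = 0.000155858 / 0.017161758 ≈ 0.009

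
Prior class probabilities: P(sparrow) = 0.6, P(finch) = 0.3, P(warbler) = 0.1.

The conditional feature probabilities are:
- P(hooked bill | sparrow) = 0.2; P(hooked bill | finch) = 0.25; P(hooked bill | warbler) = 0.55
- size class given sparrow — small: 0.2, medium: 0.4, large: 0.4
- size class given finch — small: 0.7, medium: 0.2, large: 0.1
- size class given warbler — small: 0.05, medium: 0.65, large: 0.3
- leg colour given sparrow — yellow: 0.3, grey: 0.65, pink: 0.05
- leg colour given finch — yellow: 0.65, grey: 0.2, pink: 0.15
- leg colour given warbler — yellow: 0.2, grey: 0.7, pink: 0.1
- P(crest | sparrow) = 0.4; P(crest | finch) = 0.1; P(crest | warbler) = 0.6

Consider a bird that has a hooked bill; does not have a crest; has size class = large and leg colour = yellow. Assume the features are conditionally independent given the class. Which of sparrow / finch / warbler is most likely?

sparrow

sparrow: 0.6 × 0.2 × 0.4 × 0.3 × (1−0.4) = 0.00864
finch: 0.3 × 0.25 × 0.1 × 0.65 × (1−0.1) = 0.0043875
warbler: 0.1 × 0.55 × 0.3 × 0.2 × (1−0.6) = 0.00132
Highest score → sparrow.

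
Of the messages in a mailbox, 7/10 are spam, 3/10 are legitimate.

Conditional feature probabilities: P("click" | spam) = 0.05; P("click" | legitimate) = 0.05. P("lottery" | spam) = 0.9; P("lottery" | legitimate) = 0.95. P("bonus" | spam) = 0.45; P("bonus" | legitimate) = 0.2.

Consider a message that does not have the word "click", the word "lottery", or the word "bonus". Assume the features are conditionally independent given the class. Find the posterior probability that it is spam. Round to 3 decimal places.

0.762

spam: 0.7 × (1−0.05) × (1−0.9) × (1−0.45) = 0.036575
legitimate: 0.3 × (1−0.05) × (1−0.95) × (1−0.2) = 0.0114
P(spam | x) = 0.036575 / 0.047975 ≈ 0.762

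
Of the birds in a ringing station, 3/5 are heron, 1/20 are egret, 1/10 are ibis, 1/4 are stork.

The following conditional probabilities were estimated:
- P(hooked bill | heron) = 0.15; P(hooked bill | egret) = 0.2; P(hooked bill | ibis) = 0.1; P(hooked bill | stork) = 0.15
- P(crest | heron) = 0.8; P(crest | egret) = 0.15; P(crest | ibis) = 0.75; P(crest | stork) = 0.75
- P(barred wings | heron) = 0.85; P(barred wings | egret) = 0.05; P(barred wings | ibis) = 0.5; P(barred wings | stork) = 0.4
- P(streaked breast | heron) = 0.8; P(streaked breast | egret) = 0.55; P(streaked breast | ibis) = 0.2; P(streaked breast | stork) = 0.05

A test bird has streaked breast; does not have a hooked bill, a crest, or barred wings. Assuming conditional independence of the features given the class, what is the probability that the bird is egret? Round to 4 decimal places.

heron: 0.6 × (1−0.15) × (1−0.8) × (1−0.85) × 0.8 = 0.01224
egret: 0.05 × (1−0.2) × (1−0.15) × (1−0.05) × 0.55 = 0.017765
ibis: 0.1 × (1−0.1) × (1−0.75) × (1−0.5) × 0.2 = 0.00225
stork: 0.25 × (1−0.15) × (1−0.75) × (1−0.4) × 0.05 = 0.00159375
P(egret | x) = 0.017765 / 0.03384875 ≈ 0.5248

0.5248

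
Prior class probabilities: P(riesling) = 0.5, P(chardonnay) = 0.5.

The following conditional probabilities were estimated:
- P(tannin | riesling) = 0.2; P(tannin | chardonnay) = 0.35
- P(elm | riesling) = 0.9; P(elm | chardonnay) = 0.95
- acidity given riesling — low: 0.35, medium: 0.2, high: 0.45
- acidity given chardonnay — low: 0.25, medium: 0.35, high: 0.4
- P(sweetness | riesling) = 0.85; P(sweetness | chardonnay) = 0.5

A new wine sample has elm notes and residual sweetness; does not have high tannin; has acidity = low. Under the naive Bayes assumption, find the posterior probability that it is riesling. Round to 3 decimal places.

riesling: 0.5 × (1−0.2) × 0.9 × 0.35 × 0.85 = 0.1071
chardonnay: 0.5 × (1−0.35) × 0.95 × 0.25 × 0.5 = 0.03859375
P(riesling | x) = 0.1071 / 0.14569375 ≈ 0.735

0.735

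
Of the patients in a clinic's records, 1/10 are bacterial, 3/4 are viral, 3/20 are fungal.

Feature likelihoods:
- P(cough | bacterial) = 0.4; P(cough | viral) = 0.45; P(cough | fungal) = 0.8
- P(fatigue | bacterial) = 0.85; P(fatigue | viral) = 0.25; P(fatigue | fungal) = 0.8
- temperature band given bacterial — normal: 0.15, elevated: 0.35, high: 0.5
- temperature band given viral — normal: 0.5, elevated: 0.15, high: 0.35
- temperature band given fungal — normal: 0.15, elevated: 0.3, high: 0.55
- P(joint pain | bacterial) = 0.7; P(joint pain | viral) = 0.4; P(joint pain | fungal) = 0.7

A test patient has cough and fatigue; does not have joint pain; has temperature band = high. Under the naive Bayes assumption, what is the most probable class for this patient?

viral

bacterial: 0.1 × 0.4 × 0.85 × 0.5 × (1−0.7) = 0.0051
viral: 0.75 × 0.45 × 0.25 × 0.35 × (1−0.4) = 0.01771875
fungal: 0.15 × 0.8 × 0.8 × 0.55 × (1−0.7) = 0.01584
Highest score → viral.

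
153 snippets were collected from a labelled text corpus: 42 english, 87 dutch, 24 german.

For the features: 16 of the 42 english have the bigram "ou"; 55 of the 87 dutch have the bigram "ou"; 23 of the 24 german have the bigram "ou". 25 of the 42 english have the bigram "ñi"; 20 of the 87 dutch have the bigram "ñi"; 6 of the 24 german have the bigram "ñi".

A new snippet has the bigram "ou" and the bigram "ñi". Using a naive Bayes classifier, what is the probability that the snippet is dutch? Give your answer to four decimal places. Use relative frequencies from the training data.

english: (42/153) × (16/42) × (25/42) ≈ 0.0622471
dutch: (87/153) × (55/87) × (20/87) ≈ 0.0826384
german: (24/153) × (23/24) × (6/24) ≈ 0.0375817
P(dutch | x) = 0.0826384 / 0.1824672 ≈ 0.4529

0.4529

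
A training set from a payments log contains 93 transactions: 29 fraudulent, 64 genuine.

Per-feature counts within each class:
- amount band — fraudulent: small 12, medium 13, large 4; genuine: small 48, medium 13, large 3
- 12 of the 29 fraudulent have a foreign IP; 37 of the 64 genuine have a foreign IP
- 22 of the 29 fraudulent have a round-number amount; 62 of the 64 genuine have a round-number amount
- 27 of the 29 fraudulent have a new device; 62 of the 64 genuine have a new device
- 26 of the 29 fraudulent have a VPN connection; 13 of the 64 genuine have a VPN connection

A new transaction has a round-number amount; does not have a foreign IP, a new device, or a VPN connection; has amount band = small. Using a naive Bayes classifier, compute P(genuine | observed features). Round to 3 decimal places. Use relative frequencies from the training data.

fraudulent: (29/93) × (12/29) × (17/29) × (22/29) × (2/29) × (3/29) ≈ 0.000409382
genuine: (64/93) × (48/64) × (27/64) × (62/64) × (2/64) × (51/64) = 0.005252838134765625
P(genuine | x) = 0.005252838134765625 / 0.005662220134765625 ≈ 0.928

0.928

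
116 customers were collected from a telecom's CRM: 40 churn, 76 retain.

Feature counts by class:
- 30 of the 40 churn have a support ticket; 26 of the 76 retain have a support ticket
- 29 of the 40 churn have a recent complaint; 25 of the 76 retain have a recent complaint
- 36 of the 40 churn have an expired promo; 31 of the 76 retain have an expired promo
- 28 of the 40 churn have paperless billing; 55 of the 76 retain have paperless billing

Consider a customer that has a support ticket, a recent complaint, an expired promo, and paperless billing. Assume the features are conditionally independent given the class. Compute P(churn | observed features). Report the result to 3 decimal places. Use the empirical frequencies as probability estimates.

churn: (40/116) × (30/40) × (29/40) × (36/40) × (28/40) = 0.118125
retain: (76/116) × (26/76) × (25/76) × (31/76) × (55/76) ≈ 0.021764
P(churn | x) = 0.118125 / 0.139889 ≈ 0.844

0.844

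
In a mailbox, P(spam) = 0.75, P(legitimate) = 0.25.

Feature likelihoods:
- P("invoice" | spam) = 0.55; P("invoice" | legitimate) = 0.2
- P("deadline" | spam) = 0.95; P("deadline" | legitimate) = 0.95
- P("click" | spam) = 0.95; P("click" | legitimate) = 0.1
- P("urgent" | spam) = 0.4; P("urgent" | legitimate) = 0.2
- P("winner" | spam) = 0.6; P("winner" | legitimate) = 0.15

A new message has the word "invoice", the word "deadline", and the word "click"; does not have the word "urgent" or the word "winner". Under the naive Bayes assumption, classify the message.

spam

spam: 0.75 × 0.55 × 0.95 × 0.95 × (1−0.4) × (1−0.6) = 0.0893475
legitimate: 0.25 × 0.2 × 0.95 × 0.1 × (1−0.2) × (1−0.15) = 0.00323
Highest score → spam.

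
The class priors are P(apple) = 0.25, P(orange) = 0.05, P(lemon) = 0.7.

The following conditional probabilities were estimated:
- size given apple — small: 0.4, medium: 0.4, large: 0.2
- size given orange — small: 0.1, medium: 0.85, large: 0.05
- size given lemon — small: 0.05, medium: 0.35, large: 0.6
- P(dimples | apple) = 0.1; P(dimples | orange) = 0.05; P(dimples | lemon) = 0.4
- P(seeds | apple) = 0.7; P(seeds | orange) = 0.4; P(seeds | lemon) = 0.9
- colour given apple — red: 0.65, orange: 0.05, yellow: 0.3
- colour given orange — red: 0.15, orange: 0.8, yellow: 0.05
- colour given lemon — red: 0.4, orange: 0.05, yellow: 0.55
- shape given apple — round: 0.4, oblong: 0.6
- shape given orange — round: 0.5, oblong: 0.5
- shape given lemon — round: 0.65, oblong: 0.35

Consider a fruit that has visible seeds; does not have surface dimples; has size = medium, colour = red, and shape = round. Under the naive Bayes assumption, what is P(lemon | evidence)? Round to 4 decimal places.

apple: 0.25 × 0.4 × (1−0.1) × 0.7 × 0.65 × 0.4 = 0.01638
orange: 0.05 × 0.85 × (1−0.05) × 0.4 × 0.15 × 0.5 = 0.00121125
lemon: 0.7 × 0.35 × (1−0.4) × 0.9 × 0.4 × 0.65 = 0.034398
P(lemon | x) = 0.034398 / 0.05198925 ≈ 0.6616

0.6616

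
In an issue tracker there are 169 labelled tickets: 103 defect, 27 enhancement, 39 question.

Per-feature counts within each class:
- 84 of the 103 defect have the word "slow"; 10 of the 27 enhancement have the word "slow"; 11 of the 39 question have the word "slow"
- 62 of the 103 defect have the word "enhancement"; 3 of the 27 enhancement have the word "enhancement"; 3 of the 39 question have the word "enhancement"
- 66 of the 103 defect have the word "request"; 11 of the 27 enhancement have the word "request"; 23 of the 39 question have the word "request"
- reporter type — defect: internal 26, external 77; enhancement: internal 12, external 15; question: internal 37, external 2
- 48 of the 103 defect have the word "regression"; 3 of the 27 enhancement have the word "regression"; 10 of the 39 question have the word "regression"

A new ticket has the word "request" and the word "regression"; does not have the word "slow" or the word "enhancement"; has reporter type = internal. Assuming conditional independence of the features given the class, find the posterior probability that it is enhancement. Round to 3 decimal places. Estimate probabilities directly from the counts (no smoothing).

0.066

defect: (103/169) × (19/103) × (41/103) × (66/103) × (26/103) × (48/103) ≈ 0.00337334
enhancement: (27/169) × (17/27) × (24/27) × (11/27) × (12/27) × (3/27) ≈ 0.00179893
question: (39/169) × (28/39) × (36/39) × (23/39) × (37/39) × (10/39) ≈ 0.0219404
P(enhancement | x) = 0.00179893 / 0.02711267 ≈ 0.066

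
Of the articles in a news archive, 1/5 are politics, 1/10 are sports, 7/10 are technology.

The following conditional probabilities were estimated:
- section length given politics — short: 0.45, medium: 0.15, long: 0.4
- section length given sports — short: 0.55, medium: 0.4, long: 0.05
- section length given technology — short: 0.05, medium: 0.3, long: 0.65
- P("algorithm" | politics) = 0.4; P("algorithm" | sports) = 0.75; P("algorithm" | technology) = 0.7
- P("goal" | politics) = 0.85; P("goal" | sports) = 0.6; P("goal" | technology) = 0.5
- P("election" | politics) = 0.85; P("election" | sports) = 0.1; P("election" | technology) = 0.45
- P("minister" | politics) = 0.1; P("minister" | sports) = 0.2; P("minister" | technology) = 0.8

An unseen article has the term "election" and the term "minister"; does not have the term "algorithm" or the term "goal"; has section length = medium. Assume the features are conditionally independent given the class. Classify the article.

politics: 0.2 × 0.15 × (1−0.4) × (1−0.85) × 0.85 × 0.1 = 0.0002295
sports: 0.1 × 0.4 × (1−0.75) × (1−0.6) × 0.1 × 0.2 = 0.00008
technology: 0.7 × 0.3 × (1−0.7) × (1−0.5) × 0.45 × 0.8 = 0.01134
Highest score → technology.

technology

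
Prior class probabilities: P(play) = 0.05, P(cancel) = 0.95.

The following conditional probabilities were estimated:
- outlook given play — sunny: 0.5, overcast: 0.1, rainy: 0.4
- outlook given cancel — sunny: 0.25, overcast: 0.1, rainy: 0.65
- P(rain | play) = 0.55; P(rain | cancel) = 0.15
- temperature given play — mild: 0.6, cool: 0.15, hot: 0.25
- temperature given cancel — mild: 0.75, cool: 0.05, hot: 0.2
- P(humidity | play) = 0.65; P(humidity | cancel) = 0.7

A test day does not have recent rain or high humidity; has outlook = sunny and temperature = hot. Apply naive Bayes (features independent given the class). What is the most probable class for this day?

cancel

play: 0.05 × 0.5 × (1−0.55) × 0.25 × (1−0.65) = 0.000984375
cancel: 0.95 × 0.25 × (1−0.15) × 0.2 × (1−0.7) = 0.0121125
Highest score → cancel.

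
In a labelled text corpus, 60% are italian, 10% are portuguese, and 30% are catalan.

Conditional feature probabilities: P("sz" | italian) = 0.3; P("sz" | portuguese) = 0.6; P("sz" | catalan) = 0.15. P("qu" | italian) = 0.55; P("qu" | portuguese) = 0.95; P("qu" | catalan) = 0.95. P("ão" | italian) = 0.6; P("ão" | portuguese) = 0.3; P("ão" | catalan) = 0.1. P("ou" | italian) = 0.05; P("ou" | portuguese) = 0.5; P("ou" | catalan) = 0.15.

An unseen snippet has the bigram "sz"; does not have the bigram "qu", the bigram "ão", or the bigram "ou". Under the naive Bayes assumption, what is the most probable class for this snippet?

italian: 0.6 × 0.3 × (1−0.55) × (1−0.6) × (1−0.05) = 0.03078
portuguese: 0.1 × 0.6 × (1−0.95) × (1−0.3) × (1−0.5) = 0.00105
catalan: 0.3 × 0.15 × (1−0.95) × (1−0.1) × (1−0.15) = 0.00172125
Highest score → italian.

italian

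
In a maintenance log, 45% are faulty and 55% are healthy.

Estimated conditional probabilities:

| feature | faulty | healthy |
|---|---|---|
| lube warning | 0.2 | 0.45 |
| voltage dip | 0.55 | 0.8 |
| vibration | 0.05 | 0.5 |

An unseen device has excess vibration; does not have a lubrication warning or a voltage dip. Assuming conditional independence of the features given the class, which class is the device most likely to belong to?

healthy

faulty: 0.45 × (1−0.2) × (1−0.55) × 0.05 = 0.0081
healthy: 0.55 × (1−0.45) × (1−0.8) × 0.5 = 0.03025
Highest score → healthy.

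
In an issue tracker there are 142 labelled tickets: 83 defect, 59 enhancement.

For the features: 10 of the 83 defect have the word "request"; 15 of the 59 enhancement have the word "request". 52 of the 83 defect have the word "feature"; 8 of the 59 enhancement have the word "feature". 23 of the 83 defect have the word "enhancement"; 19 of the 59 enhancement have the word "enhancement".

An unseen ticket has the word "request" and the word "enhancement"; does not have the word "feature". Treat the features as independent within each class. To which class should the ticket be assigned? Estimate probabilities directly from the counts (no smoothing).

enhancement

defect: (83/142) × (10/83) × (31/83) × (23/83) ≈ 0.00728861
enhancement: (59/142) × (15/59) × (51/59) × (19/59) ≈ 0.0294051
Highest score → enhancement.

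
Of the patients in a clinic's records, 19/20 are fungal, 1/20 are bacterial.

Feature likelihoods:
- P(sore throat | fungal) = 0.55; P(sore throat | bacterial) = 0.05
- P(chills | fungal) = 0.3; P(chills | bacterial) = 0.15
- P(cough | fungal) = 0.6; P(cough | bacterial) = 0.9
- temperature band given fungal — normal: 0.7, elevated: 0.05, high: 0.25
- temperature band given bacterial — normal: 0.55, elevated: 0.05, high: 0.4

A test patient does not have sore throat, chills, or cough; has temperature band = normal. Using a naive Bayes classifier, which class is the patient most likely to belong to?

fungal

fungal: 0.95 × (1−0.55) × (1−0.3) × (1−0.6) × 0.7 = 0.08379
bacterial: 0.05 × (1−0.05) × (1−0.15) × (1−0.9) × 0.55 = 0.002220625
Highest score → fungal.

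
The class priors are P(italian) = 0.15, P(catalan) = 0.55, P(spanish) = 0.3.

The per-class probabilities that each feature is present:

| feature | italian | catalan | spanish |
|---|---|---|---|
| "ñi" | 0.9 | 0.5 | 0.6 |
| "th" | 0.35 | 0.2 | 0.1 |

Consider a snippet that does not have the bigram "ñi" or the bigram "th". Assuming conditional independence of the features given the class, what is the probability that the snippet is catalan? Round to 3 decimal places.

italian: 0.15 × (1−0.9) × (1−0.35) = 0.00975
catalan: 0.55 × (1−0.5) × (1−0.2) = 0.22
spanish: 0.3 × (1−0.6) × (1−0.1) = 0.108
P(catalan | x) = 0.22 / 0.33775 ≈ 0.651

0.651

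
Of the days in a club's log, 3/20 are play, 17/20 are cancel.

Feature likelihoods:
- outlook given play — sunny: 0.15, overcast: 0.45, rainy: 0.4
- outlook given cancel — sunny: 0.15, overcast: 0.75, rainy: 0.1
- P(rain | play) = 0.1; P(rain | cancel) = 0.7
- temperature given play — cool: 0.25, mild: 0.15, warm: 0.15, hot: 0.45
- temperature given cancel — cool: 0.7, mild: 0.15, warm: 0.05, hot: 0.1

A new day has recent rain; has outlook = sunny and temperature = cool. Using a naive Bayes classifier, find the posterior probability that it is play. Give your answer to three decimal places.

play: 0.15 × 0.15 × 0.1 × 0.25 = 0.0005625
cancel: 0.85 × 0.15 × 0.7 × 0.7 = 0.062475
P(play | x) = 0.0005625 / 0.0630375 ≈ 0.009

0.009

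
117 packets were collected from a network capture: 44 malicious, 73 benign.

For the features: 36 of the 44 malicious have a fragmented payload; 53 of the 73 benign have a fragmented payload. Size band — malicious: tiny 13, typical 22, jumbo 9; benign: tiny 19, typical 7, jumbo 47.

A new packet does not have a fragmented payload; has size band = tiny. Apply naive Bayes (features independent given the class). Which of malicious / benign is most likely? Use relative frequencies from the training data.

benign

malicious: (44/117) × (8/44) × (13/44) ≈ 0.020202
benign: (73/117) × (20/73) × (19/73) ≈ 0.0444913
Highest score → benign.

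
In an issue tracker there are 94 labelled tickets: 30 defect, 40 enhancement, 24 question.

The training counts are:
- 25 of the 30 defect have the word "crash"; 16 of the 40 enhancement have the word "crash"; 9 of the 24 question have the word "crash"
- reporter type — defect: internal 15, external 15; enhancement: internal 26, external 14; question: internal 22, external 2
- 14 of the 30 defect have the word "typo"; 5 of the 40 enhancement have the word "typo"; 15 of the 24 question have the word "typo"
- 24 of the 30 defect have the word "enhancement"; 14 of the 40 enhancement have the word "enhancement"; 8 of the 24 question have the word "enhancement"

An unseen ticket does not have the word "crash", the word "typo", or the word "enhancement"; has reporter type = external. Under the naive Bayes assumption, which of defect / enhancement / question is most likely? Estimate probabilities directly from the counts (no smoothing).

enhancement

defect: (30/94) × (5/30) × (15/30) × (16/30) × (6/30) ≈ 0.00283688
enhancement: (40/94) × (24/40) × (14/40) × (35/40) × (26/40) ≈ 0.0508245
question: (24/94) × (15/24) × (2/24) × (9/24) × (16/24) ≈ 0.00332447
Highest score → enhancement.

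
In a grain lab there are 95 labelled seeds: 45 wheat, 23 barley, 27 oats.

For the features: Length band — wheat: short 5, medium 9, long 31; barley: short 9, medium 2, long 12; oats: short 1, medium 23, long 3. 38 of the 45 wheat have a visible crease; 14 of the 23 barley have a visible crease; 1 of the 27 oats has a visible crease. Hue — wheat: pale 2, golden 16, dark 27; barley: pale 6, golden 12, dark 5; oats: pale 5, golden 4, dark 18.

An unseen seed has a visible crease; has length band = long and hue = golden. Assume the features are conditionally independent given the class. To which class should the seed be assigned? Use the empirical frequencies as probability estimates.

wheat: (45/95) × (31/45) × (38/45) × (16/45) ≈ 0.0979753
barley: (23/95) × (12/23) × (14/23) × (12/23) ≈ 0.0401154
oats: (27/95) × (3/27) × (1/27) × (4/27) ≈ 0.000173273
Highest score → wheat.

wheat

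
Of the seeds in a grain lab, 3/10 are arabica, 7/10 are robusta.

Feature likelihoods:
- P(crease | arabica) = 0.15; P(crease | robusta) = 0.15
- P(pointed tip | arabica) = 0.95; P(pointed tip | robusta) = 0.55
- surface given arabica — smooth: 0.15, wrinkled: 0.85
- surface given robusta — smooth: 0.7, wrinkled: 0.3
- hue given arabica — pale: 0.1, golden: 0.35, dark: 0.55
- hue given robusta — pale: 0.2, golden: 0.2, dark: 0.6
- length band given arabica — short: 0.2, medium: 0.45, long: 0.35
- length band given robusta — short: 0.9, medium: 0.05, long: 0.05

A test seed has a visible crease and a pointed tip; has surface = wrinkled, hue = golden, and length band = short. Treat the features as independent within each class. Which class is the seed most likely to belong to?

robusta

arabica: 0.3 × 0.15 × 0.95 × 0.85 × 0.35 × 0.2 = 0.002543625
robusta: 0.7 × 0.15 × 0.55 × 0.3 × 0.2 × 0.9 = 0.0031185
Highest score → robusta.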